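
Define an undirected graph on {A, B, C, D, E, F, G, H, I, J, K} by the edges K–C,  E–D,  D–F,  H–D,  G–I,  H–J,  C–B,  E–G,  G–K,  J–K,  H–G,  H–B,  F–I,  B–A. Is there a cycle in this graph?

Yes

|V| = 11, |E| = 14, number of components = 1.
One cycle is G-I-F-D-E-G.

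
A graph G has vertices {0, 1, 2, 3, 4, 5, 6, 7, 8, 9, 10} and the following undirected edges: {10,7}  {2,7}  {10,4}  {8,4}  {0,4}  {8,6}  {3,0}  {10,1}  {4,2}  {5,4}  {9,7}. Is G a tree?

|V| = 11, |E| = 11.
A tree on 11 vertices has exactly 10 edges; this graph has 11, so it contains a cycle and is not a tree.

No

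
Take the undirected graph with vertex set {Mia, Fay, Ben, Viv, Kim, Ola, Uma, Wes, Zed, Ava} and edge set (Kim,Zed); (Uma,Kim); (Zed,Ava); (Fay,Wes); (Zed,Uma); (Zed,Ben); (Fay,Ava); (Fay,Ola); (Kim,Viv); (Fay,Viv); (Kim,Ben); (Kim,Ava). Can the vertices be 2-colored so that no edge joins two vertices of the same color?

Zed-Kim-Ava-Zed is an odd cycle (length 3), and a bipartite graph can contain only even cycles.

No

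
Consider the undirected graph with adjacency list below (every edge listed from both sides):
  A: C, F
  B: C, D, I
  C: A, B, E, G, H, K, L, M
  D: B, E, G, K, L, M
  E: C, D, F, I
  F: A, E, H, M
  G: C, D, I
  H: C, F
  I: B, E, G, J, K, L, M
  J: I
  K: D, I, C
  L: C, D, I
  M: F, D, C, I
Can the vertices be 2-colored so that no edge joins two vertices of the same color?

A valid 2-coloring puts {C, D, F, I} on one side and {A, B, E, G, H, J, K, L, M} on the other; every edge crosses between the two sides.

Yes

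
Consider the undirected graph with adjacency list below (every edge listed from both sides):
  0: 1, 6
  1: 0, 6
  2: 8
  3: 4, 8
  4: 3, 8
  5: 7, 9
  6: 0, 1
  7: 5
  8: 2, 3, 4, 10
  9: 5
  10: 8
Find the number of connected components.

Component: {0, 1, 6}
Component: {5, 7, 9}
Component: {2, 3, 4, 8, 10}

3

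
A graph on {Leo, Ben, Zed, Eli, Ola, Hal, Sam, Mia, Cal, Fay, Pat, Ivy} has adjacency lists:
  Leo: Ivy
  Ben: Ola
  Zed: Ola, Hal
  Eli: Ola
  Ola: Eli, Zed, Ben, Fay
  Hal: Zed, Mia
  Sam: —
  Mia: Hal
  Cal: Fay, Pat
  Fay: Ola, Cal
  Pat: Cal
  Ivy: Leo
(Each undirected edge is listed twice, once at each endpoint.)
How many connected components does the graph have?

3

Component: {Sam}
Component: {Leo, Ivy}
Component: {Ben, Zed, Eli, Ola, Hal, Mia, Cal, Fay, Pat}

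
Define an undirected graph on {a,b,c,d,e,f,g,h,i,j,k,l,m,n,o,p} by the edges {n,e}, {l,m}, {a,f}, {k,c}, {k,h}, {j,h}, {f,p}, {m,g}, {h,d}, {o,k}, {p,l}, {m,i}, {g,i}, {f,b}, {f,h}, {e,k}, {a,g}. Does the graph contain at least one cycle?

Yes

|V| = 16, |E| = 17, number of components = 1.
Since 17 > 16 - 1, a cycle must exist; for instance a-f-p-l-m-g-a.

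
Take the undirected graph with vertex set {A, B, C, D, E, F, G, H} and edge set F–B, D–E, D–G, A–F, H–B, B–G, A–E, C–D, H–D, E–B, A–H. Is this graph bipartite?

Color {C, E, F, G, H} black and {A, B, D} white. No edge joins two same-colored vertices, so the graph is bipartite.

Yes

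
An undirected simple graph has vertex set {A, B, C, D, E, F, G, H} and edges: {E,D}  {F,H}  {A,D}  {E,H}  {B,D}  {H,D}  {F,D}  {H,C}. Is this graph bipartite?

The cycle E-D-H-E has length 3, which is odd, so the graph is not bipartite.

No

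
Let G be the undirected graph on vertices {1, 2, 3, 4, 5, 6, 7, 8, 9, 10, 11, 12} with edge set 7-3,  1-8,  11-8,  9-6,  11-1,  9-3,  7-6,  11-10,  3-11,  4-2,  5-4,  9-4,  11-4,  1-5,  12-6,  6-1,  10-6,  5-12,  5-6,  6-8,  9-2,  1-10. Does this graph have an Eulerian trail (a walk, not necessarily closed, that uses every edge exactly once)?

Degrees: 1:5, 2:2, 3:3, 4:4, 5:4, 6:7, 7:2, 8:3, 9:4, 10:3, 11:5, 12:2
Odd-degree vertices: 1, 3, 6, 8, 10, 11 (6 total).
With 6 odd-degree vertices (more than two), no single trail can use every edge.

No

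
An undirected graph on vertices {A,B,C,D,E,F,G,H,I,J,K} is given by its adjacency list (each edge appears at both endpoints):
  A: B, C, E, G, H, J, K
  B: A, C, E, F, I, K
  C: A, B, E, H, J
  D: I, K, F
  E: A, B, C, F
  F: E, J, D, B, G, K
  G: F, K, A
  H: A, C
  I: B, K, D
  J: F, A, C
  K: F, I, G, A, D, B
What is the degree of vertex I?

Neighbors of I: B, D, K.

3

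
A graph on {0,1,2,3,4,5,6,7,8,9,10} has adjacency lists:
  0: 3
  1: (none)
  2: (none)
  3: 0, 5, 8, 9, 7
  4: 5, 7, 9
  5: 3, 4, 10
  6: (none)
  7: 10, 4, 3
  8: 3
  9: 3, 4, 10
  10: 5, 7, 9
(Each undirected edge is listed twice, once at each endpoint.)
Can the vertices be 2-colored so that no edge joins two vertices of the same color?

Yes

Color {1, 2, 3, 4, 6, 10} black and {0, 5, 7, 8, 9} white. No edge joins two same-colored vertices, so the graph is bipartite.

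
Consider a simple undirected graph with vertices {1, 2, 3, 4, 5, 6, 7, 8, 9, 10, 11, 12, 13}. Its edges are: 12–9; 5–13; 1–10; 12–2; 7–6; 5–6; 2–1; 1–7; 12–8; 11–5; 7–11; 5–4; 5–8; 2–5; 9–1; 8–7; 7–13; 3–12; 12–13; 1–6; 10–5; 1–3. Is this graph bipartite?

No

The cycle 6-1-7-6 has length 3, which is odd, so the graph is not bipartite.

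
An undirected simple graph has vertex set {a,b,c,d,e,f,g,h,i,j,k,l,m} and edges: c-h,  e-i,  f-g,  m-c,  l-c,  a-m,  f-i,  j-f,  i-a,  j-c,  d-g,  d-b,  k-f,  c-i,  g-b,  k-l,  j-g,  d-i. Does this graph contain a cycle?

|V| = 13, |E| = 18, number of components = 1.
Since 18 > 13 - 1, a cycle must exist; for instance c-j-f-k-l-c.

Yes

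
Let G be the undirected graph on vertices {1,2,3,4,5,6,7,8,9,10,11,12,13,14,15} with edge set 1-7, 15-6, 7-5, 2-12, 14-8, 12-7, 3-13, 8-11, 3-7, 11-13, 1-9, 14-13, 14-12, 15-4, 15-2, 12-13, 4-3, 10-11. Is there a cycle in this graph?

|V| = 15, |E| = 18, number of components = 1.
Since 18 > 15 - 1, a cycle must exist; for instance 3-4-15-2-12-13-3.

Yes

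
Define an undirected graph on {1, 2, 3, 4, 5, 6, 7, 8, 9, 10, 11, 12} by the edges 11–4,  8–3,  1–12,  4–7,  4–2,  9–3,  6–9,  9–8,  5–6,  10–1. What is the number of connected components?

3

Component: {1, 10, 12}
Component: {2, 4, 7, 11}
Component: {3, 5, 6, 8, 9}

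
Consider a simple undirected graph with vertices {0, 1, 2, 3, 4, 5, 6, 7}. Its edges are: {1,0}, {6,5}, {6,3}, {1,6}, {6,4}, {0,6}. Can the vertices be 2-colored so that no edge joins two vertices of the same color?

0-1-6-0 is an odd cycle (length 3), and a bipartite graph can contain only even cycles.

No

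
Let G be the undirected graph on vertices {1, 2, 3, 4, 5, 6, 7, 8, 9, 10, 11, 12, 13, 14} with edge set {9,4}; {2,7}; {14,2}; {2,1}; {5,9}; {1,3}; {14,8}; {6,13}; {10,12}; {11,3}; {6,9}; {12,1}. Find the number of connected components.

Component: {4, 5, 6, 9, 13}
Component: {1, 2, 3, 7, 8, 10, 11, 12, 14}

2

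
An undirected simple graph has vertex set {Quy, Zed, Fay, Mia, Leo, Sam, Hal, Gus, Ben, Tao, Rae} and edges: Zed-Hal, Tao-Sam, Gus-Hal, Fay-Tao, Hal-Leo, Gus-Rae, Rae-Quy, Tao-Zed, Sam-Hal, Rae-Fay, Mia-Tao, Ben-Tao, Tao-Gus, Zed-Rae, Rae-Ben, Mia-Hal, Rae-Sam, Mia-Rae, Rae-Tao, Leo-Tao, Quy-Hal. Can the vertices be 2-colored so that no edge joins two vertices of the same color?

Gus-Tao-Rae-Gus is an odd cycle (length 3), and a bipartite graph can contain only even cycles.

No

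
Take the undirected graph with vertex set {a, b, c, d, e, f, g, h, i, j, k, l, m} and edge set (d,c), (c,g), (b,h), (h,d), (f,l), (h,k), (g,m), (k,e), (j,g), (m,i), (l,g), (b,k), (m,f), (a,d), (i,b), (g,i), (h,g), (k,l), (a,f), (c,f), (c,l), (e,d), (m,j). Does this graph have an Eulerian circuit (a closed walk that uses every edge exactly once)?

Degrees: a:2, b:3, c:4, d:4, e:2, f:4, g:6, h:4, i:3, j:2, k:4, l:4, m:4
Vertices with odd degree: b, i. An Eulerian circuit requires all degrees even.

No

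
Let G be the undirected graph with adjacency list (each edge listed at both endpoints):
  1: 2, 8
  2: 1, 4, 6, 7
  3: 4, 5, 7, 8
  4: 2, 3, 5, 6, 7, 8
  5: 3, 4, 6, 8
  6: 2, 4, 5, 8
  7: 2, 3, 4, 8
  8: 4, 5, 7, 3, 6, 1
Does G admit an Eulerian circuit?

Degrees: 1:2, 2:4, 3:4, 4:6, 5:4, 6:4, 7:4, 8:6
Every vertex has even degree and the edges form a single connected piece, so an Eulerian circuit exists.

Yes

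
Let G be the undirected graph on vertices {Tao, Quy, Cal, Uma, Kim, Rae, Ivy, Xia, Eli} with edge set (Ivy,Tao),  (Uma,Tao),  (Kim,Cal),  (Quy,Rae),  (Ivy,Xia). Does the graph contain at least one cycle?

No

The graph has 9 vertices, 5 edges, and 4 connected components.
Since 5 = 9 - 4, the graph is a forest and contains no cycle.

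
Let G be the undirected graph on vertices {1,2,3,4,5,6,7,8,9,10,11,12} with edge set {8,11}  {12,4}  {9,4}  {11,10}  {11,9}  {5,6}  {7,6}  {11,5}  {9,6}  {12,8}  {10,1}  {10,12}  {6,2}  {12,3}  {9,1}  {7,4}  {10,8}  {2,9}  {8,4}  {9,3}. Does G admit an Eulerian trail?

Degrees: 1:2, 2:2, 3:2, 4:4, 5:2, 6:4, 7:2, 8:4, 9:6, 10:4, 11:4, 12:4
Odd-degree vertices: none (0 total).
The non-isolated vertices are connected and exactly 0 have odd degree, so an Eulerian trail exists.

Yes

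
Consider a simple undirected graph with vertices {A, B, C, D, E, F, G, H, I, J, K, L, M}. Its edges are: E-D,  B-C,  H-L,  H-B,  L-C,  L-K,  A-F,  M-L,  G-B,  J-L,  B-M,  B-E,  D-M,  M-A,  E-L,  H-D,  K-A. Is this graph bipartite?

Partition the vertices as {C, E, F, G, H, I, J, K, M} vs {A, B, D, L}. Each listed edge has one endpoint in each part, so the graph is bipartite.

Yes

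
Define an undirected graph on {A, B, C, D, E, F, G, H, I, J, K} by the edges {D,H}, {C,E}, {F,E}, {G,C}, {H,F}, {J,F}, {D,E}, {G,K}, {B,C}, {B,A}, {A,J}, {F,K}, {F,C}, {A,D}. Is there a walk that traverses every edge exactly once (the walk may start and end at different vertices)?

No

Degrees: A:3, B:2, C:4, D:3, E:3, F:5, G:2, H:2, I:0, J:2, K:2
Odd-degree vertices: A, D, E, F (4 total).
An Eulerian trail requires 0 or 2 odd-degree vertices; here there are 4.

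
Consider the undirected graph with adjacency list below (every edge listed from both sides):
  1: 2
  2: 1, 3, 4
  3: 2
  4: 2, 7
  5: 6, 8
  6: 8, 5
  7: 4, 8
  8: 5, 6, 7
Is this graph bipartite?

The cycle 6-5-8-6 has length 3, which is odd, so the graph is not bipartite.

No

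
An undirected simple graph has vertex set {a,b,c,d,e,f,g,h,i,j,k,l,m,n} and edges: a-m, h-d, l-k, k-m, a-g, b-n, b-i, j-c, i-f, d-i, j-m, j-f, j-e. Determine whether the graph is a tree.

The graph has 14 vertices and 13 edges.
Connected and |E| = |V| - 1, which characterizes a tree.

Yes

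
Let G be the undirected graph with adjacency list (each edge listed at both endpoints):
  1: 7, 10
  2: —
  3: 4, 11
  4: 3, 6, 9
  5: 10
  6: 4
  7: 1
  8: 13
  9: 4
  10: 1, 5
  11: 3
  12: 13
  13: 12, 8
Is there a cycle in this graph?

No

|V| = 13, |E| = 9, number of components = 4.
Since 9 = 13 - 4, the graph is a forest and contains no cycle.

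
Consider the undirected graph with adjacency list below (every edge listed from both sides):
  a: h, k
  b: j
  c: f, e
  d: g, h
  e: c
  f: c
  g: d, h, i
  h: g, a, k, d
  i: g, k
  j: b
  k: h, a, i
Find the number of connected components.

Component: {b, j}
Component: {c, e, f}
Component: {a, d, g, h, i, k}

3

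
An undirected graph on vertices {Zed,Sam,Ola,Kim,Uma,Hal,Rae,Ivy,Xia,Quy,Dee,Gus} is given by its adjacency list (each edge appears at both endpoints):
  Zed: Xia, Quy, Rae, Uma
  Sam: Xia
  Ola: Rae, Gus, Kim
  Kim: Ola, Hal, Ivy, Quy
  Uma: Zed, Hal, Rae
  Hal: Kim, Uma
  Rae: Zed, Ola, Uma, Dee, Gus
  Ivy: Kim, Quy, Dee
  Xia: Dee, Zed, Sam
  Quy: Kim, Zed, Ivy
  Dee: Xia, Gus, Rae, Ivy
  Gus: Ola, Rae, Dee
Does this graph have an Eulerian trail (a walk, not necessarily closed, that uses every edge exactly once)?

No

Degrees: Zed:4, Sam:1, Ola:3, Kim:4, Uma:3, Hal:2, Rae:5, Ivy:3, Xia:3, Quy:3, Dee:4, Gus:3
Odd-degree vertices: Sam, Ola, Uma, Rae, Ivy, Xia, Quy, Gus (8 total).
With 8 odd-degree vertices (more than two), no single trail can use every edge.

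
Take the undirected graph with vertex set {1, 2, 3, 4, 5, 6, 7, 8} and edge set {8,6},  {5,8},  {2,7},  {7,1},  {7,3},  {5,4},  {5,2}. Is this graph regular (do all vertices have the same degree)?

No

Degrees: 1:1, 2:2, 3:1, 4:1, 5:3, 6:1, 7:3, 8:2
Degrees are not all equal (e.g. deg(1)=1 but deg(5)=3); not regular.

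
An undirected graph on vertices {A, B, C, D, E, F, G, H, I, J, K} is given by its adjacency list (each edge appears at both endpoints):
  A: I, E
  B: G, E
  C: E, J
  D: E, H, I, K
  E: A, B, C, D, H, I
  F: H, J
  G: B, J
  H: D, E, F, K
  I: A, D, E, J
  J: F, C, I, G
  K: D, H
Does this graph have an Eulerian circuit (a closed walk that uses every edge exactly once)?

Degrees: A:2, B:2, C:2, D:4, E:6, F:2, G:2, H:4, I:4, J:4, K:2
Every vertex has even degree and the edges form a single connected piece, so an Eulerian circuit exists.

Yes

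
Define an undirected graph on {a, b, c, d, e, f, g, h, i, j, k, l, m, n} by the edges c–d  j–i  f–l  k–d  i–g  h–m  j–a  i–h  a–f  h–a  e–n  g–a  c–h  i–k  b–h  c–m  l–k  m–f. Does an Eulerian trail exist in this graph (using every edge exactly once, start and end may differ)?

Degrees: a:4, b:1, c:3, d:2, e:1, f:3, g:2, h:5, i:4, j:2, k:3, l:2, m:3, n:1
Odd-degree vertices: b, c, e, f, h, k, m, n (8 total).
With 8 odd-degree vertices (more than two), no single trail can use every edge.

No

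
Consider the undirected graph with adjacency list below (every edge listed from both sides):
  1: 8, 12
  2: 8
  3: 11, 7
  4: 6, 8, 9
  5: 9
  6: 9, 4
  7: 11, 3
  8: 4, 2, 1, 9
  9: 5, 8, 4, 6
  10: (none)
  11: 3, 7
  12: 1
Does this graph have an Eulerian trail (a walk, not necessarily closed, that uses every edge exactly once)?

No

Degrees: 1:2, 2:1, 3:2, 4:3, 5:1, 6:2, 7:2, 8:4, 9:4, 10:0, 11:2, 12:1
Odd-degree vertices: 2, 4, 5, 12 (4 total).
With 4 odd-degree vertices (more than two), no single trail can use every edge.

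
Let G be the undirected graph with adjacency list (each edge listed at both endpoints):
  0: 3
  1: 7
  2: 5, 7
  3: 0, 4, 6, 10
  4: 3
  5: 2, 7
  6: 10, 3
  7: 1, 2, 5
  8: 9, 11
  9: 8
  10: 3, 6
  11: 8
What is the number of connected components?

Component: {8, 9, 11}
Component: {1, 2, 5, 7}
Component: {0, 3, 4, 6, 10}

3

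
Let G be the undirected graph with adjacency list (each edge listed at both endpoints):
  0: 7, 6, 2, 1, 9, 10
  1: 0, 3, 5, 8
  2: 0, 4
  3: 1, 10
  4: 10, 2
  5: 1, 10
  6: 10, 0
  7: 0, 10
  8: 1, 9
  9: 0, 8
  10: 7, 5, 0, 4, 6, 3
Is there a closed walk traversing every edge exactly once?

Degrees: 0:6, 1:4, 2:2, 3:2, 4:2, 5:2, 6:2, 7:2, 8:2, 9:2, 10:6
Every vertex has even degree and the edges form a single connected piece, so an Eulerian circuit exists.

Yes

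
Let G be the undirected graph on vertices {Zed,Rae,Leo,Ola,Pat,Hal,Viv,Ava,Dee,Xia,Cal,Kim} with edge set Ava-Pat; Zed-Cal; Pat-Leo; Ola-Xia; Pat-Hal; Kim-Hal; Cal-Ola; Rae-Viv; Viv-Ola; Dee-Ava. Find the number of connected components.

2

Component: {Zed, Rae, Ola, Viv, Xia, Cal}
Component: {Leo, Pat, Hal, Ava, Dee, Kim}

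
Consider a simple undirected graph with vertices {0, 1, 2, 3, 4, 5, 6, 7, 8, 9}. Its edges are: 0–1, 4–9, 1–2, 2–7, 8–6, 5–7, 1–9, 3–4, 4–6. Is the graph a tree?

|V| = 10, |E| = 9.
It is connected with exactly 9 edges, hence acyclic — it is a tree.

Yes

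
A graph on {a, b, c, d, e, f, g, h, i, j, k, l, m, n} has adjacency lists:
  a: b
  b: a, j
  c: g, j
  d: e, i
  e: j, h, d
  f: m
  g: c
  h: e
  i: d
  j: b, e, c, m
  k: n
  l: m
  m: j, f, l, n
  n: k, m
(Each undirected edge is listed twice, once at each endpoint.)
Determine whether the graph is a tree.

|V| = 14, |E| = 13.
It is connected with exactly 13 edges, hence acyclic — it is a tree.

Yes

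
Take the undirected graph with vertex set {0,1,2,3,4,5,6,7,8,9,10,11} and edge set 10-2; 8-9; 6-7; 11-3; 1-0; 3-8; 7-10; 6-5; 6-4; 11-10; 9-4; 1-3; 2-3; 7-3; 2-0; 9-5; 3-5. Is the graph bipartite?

Yes

Color {1, 2, 4, 5, 7, 8, 11} black and {0, 3, 6, 9, 10} white. No edge joins two same-colored vertices, so the graph is bipartite.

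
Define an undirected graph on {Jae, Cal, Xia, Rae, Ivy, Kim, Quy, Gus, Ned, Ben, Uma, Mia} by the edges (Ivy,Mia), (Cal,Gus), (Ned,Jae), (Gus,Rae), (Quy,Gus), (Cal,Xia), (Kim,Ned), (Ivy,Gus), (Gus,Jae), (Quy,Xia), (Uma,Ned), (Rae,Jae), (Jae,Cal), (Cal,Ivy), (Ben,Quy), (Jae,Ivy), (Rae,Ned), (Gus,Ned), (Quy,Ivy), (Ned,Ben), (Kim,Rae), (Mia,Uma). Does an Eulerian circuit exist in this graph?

Degrees: Jae:5, Cal:4, Xia:2, Rae:4, Ivy:5, Kim:2, Quy:4, Gus:6, Ned:6, Ben:2, Uma:2, Mia:2
Vertices with odd degree: Jae, Ivy. An Eulerian circuit requires all degrees even.

No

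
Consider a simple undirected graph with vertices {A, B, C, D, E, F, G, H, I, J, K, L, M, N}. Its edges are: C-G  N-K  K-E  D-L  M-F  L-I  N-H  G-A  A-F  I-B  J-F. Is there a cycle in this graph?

|V| = 14, |E| = 11, number of components = 3.
A forest on 14 vertices with 3 components has exactly 11 edges, which matches — so no cycle.

No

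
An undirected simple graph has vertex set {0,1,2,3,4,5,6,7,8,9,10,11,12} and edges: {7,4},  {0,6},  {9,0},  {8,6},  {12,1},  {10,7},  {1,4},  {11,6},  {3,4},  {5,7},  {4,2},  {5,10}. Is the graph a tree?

|V| = 13, |E| = 12.
It is not connected, so it is not a tree.

No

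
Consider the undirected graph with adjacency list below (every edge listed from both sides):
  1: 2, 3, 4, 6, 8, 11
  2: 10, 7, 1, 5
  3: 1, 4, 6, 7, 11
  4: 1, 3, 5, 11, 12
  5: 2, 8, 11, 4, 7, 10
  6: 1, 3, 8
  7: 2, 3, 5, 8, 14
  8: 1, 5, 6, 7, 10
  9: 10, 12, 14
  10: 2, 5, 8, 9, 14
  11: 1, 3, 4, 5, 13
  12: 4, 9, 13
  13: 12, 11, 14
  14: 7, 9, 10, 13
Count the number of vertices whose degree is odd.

Degrees: 1:6, 2:4, 3:5, 4:5, 5:6, 6:3, 7:5, 8:5, 9:3, 10:5, 11:5, 12:3, 13:3, 14:4
Odd-degree vertices: 3, 4, 6, 7, 8, 9, 10, 11, 12, 13.

10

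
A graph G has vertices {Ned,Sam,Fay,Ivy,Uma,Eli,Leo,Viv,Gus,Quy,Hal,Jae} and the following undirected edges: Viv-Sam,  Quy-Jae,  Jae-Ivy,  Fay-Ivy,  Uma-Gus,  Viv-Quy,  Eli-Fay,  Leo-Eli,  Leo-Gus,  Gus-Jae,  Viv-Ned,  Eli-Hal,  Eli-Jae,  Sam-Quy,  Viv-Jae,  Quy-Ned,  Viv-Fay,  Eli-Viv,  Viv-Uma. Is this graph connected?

Yes

A breadth-first search from Ned visits Ned, Quy, Viv, Jae, Sam, Uma, Fay, Eli, Ivy, Gus, Leo, Hal — all 12 vertices — so the graph is connected.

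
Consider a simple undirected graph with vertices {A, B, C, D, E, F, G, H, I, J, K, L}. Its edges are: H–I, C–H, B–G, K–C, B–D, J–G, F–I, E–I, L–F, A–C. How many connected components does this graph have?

Component: {B, D, G, J}
Component: {A, C, E, F, H, I, K, L}

2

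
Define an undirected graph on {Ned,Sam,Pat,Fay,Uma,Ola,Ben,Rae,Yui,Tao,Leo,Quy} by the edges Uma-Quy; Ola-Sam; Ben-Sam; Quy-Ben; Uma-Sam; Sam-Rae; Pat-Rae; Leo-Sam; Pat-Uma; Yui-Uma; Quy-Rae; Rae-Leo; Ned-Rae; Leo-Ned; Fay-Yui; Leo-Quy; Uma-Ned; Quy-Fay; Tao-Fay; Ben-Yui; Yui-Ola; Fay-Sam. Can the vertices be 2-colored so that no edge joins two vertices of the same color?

No

The cycle Leo-Rae-Quy-Leo has length 3, which is odd, so the graph is not bipartite.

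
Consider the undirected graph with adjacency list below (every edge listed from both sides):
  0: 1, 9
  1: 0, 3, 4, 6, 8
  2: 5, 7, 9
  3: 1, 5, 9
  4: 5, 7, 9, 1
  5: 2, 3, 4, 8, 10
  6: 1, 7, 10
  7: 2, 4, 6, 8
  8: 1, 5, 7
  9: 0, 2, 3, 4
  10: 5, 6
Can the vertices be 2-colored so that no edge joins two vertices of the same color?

5-4-1-6-10-5 is an odd cycle (length 5), and a bipartite graph can contain only even cycles.

No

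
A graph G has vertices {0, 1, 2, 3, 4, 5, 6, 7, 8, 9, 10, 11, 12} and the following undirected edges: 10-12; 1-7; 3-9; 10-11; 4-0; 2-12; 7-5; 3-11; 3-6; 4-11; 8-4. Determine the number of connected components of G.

Component: {1, 5, 7}
Component: {0, 2, 3, 4, 6, 8, 9, 10, 11, 12}

2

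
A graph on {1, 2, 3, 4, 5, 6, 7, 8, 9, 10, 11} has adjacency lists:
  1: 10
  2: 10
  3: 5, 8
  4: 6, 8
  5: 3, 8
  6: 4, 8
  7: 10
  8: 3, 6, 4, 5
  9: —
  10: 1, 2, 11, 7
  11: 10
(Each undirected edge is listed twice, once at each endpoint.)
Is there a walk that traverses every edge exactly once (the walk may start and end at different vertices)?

No

Degrees: 1:1, 2:1, 3:2, 4:2, 5:2, 6:2, 7:1, 8:4, 9:0, 10:4, 11:1
Odd-degree vertices: 1, 2, 7, 11 (4 total).
An Eulerian trail requires 0 or 2 odd-degree vertices; here there are 4.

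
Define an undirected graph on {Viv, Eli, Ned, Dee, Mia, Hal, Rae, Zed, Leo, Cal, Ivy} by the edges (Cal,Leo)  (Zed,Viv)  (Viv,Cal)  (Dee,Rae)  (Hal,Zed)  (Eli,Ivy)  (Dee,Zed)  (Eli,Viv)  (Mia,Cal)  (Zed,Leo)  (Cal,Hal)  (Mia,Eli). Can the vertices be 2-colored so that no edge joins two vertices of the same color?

Color {Eli, Ned, Rae, Zed, Cal} black and {Viv, Dee, Mia, Hal, Leo, Ivy} white. No edge joins two same-colored vertices, so the graph is bipartite.

Yes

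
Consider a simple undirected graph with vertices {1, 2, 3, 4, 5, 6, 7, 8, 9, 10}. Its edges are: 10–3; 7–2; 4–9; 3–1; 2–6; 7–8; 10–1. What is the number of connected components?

Component: {5}
Component: {4, 9}
Component: {1, 3, 10}
Component: {2, 6, 7, 8}

4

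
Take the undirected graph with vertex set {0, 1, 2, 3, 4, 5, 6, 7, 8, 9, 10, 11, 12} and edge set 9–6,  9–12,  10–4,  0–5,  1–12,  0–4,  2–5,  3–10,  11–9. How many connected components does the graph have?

Component: {7}
Component: {8}
Component: {1, 6, 9, 11, 12}
Component: {0, 2, 3, 4, 5, 10}

4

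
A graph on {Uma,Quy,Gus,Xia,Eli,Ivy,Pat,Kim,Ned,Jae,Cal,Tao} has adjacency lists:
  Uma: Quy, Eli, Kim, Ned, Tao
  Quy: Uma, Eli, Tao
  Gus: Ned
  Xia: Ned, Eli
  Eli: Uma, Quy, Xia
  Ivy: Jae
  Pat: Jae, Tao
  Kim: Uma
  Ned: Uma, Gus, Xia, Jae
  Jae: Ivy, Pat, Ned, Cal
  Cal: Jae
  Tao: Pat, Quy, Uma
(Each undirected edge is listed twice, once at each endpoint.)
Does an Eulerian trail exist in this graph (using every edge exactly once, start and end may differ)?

Degrees: Uma:5, Quy:3, Gus:1, Xia:2, Eli:3, Ivy:1, Pat:2, Kim:1, Ned:4, Jae:4, Cal:1, Tao:3
Odd-degree vertices: Uma, Quy, Gus, Eli, Ivy, Kim, Cal, Tao (8 total).
An Eulerian trail requires 0 or 2 odd-degree vertices; here there are 8.

No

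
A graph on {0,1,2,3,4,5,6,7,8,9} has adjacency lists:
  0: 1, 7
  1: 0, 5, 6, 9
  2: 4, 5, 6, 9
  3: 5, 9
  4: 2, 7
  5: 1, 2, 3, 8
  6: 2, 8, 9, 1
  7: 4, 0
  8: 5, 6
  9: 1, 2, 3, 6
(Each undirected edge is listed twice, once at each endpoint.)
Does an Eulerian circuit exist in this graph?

Yes

Degrees: 0:2, 1:4, 2:4, 3:2, 4:2, 5:4, 6:4, 7:2, 8:2, 9:4
All degrees are even and the non-isolated vertices are connected — an Eulerian circuit exists.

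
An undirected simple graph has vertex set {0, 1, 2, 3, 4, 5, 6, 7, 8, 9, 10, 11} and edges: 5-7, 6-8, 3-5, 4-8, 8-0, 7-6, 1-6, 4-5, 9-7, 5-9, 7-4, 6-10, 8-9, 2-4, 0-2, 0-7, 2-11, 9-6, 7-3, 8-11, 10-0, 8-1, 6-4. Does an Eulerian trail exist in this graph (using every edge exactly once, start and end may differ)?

Degrees: 0:4, 1:2, 2:3, 3:2, 4:5, 5:4, 6:6, 7:6, 8:6, 9:4, 10:2, 11:2
Odd-degree vertices: 2, 4 (2 total).
The non-isolated vertices are connected and exactly 2 have odd degree, so an Eulerian trail exists (from 2 to 4).

Yes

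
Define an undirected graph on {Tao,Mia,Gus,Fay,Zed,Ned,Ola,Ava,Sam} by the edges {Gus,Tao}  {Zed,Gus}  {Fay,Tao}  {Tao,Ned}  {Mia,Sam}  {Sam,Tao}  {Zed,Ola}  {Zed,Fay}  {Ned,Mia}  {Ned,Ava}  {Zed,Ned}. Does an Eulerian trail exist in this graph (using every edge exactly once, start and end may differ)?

Degrees: Tao:4, Mia:2, Gus:2, Fay:2, Zed:4, Ned:4, Ola:1, Ava:1, Sam:2
Odd-degree vertices: Ola, Ava (2 total).
With 2 odd-degree vertices and all edges in one connected piece, an Eulerian trail exists (from Ola to Ava).

Yes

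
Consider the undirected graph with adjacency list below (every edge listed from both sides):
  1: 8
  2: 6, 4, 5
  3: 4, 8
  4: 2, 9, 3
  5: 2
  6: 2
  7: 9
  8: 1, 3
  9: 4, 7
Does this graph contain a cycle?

No

|V| = 9, |E| = 8, number of components = 1.
Since 8 = 9 - 1, the graph is a forest and contains no cycle.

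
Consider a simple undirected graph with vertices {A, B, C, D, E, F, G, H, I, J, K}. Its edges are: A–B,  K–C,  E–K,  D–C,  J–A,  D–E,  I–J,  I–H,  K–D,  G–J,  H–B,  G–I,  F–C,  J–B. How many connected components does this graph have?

2

Component: {C, D, E, F, K}
Component: {A, B, G, H, I, J}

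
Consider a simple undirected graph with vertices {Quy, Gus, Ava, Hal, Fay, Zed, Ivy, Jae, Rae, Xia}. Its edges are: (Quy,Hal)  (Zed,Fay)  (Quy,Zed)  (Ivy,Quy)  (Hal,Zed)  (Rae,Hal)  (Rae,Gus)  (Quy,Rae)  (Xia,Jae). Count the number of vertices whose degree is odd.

8

Degrees: Quy:4, Gus:1, Ava:0, Hal:3, Fay:1, Zed:3, Ivy:1, Jae:1, Rae:3, Xia:1
Odd-degree vertices: Gus, Hal, Fay, Zed, Ivy, Jae, Rae, Xia.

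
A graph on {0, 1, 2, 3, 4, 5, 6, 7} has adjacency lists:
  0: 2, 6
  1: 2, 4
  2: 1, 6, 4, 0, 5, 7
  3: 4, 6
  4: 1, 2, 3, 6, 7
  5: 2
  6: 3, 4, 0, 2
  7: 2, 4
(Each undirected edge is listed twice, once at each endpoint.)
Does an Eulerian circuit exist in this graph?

Degrees: 0:2, 1:2, 2:6, 3:2, 4:5, 5:1, 6:4, 7:2
4, 5 have odd degree; an Eulerian circuit needs every degree to be even, so none exists.

No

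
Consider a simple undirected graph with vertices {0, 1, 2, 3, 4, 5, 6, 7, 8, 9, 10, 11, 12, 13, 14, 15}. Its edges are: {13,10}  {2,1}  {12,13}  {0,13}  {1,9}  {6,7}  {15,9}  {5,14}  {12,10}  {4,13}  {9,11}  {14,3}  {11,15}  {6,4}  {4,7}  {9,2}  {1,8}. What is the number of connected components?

Component: {3, 5, 14}
Component: {1, 2, 8, 9, 11, 15}
Component: {0, 4, 6, 7, 10, 12, 13}

3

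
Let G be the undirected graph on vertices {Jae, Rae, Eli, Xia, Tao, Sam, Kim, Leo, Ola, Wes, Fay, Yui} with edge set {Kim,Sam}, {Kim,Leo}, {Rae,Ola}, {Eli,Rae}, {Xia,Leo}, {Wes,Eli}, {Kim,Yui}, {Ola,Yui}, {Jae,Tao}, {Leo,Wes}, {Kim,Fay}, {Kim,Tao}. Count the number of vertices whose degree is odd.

6

Degrees: Jae:1, Rae:2, Eli:2, Xia:1, Tao:2, Sam:1, Kim:5, Leo:3, Ola:2, Wes:2, Fay:1, Yui:2
Odd-degree vertices: Jae, Xia, Sam, Kim, Leo, Fay.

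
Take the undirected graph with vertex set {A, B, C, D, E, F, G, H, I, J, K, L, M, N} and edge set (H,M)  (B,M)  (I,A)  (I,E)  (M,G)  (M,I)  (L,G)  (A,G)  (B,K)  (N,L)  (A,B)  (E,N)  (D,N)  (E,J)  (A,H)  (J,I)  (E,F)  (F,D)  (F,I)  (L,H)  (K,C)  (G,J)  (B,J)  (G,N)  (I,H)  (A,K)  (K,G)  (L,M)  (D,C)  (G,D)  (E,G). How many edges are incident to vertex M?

Neighbors of M: B, G, H, I, L.

5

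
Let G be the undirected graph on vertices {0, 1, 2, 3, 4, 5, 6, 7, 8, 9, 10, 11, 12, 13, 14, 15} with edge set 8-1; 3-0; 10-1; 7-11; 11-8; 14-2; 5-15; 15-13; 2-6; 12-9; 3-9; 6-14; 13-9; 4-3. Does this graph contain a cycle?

|V| = 16, |E| = 14, number of components = 3.
Since 14 > 16 - 3, a cycle must exist; for instance 2-14-6-2.

Yes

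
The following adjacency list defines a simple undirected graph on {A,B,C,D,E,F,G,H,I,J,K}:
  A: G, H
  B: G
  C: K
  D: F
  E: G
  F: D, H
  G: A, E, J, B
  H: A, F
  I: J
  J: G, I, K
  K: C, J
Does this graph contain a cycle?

The graph has 11 vertices, 10 edges, and 1 connected component.
Since 10 = 11 - 1, the graph is a forest and contains no cycle.

No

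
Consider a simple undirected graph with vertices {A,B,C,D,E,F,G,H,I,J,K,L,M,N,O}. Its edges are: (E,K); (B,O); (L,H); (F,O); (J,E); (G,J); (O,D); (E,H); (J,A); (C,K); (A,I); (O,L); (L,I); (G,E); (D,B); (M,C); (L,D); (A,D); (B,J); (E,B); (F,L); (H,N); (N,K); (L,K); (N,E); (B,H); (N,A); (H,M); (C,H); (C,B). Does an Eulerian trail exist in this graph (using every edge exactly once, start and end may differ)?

Yes

Degrees: A:4, B:6, C:4, D:4, E:6, F:2, G:2, H:6, I:2, J:4, K:4, L:6, M:2, N:4, O:4
Odd-degree vertices: none (0 total).
The non-isolated vertices are connected and exactly 0 have odd degree, so an Eulerian trail exists.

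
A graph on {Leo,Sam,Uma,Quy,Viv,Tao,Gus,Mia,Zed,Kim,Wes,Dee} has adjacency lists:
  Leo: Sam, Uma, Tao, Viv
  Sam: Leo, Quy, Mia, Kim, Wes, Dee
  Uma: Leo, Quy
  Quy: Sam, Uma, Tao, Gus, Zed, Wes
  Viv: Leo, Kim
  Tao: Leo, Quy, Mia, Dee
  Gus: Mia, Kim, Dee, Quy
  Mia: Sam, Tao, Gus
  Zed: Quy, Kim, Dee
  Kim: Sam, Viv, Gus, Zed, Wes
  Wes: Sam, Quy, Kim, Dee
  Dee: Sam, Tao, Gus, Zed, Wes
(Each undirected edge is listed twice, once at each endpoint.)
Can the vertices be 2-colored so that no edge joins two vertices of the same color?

Sam-Wes-Dee-Sam is an odd cycle (length 3), and a bipartite graph can contain only even cycles.

No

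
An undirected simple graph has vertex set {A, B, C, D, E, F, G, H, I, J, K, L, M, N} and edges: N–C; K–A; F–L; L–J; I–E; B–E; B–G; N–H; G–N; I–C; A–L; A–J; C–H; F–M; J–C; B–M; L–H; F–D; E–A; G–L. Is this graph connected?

Yes

Starting from A and exploring outward reaches every vertex (A, E, K, L, J, B, I, G, F, H, C, M, N, D); the graph is connected.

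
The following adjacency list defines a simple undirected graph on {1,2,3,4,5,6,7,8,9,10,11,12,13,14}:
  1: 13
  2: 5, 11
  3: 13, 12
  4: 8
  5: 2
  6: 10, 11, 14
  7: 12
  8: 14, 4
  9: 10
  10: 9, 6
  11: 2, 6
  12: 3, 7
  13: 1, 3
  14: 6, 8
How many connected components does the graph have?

2

Component: {1, 3, 7, 12, 13}
Component: {2, 4, 5, 6, 8, 9, 10, 11, 14}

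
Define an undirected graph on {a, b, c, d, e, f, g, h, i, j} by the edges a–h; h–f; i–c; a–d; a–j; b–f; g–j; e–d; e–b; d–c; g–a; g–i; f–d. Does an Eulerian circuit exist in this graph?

No

Degrees: a:4, b:2, c:2, d:4, e:2, f:3, g:3, h:2, i:2, j:2
Vertices with odd degree: f, g. An Eulerian circuit requires all degrees even.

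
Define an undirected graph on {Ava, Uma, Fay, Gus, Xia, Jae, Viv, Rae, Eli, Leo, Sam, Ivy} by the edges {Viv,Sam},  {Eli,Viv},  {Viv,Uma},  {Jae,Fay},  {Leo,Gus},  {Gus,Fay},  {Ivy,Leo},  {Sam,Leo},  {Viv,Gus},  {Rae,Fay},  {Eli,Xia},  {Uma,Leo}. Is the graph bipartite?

Yes

Partition the vertices as {Ava, Fay, Xia, Viv, Leo} vs {Uma, Gus, Jae, Rae, Eli, Sam, Ivy}. Each listed edge has one endpoint in each part, so the graph is bipartite.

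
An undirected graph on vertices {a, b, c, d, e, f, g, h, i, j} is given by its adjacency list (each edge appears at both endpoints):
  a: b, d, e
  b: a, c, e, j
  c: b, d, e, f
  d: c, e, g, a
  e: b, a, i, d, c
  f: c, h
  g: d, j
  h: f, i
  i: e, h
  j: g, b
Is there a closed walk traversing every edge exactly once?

Degrees: a:3, b:4, c:4, d:4, e:5, f:2, g:2, h:2, i:2, j:2
Vertices with odd degree: a, e. An Eulerian circuit requires all degrees even.

No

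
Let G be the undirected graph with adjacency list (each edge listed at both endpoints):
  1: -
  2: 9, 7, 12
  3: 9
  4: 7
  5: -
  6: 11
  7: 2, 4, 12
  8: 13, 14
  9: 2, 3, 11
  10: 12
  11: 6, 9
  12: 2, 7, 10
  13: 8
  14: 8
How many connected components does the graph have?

Component: {1}
Component: {5}
Component: {8, 13, 14}
Component: {2, 3, 4, 6, 7, 9, 10, 11, 12}

4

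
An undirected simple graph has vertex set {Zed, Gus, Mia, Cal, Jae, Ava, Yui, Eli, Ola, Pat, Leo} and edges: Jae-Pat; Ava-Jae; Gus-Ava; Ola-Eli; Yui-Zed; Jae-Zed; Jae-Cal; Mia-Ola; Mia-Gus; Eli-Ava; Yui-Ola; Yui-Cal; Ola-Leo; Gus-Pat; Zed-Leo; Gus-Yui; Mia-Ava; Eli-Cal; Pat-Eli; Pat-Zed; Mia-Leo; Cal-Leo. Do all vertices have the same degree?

Degrees: Zed:4, Gus:4, Mia:4, Cal:4, Jae:4, Ava:4, Yui:4, Eli:4, Ola:4, Pat:4, Leo:4
Every vertex has degree 4, so the graph is 4-regular.

Yes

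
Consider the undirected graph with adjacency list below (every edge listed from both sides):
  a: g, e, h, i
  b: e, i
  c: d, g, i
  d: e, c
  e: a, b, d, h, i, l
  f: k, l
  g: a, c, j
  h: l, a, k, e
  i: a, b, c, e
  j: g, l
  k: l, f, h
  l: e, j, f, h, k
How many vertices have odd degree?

Degrees: a:4, b:2, c:3, d:2, e:6, f:2, g:3, h:4, i:4, j:2, k:3, l:5
Odd-degree vertices: c, g, k, l.

4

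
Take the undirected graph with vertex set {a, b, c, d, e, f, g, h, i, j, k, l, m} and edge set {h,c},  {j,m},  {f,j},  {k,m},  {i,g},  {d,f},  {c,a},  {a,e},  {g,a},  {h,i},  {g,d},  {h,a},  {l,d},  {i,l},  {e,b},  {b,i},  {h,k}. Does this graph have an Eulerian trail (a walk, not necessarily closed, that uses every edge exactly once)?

Degrees: a:4, b:2, c:2, d:3, e:2, f:2, g:3, h:4, i:4, j:2, k:2, l:2, m:2
Odd-degree vertices: d, g (2 total).
The non-isolated vertices are connected and exactly 2 have odd degree, so an Eulerian trail exists (from d to g).

Yes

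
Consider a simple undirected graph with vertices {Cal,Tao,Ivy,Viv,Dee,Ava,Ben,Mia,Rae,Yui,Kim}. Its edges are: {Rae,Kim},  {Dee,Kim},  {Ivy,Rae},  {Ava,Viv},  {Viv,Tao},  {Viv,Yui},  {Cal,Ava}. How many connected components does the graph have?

Component: {Ben}
Component: {Mia}
Component: {Ivy, Dee, Rae, Kim}
Component: {Cal, Tao, Viv, Ava, Yui}

4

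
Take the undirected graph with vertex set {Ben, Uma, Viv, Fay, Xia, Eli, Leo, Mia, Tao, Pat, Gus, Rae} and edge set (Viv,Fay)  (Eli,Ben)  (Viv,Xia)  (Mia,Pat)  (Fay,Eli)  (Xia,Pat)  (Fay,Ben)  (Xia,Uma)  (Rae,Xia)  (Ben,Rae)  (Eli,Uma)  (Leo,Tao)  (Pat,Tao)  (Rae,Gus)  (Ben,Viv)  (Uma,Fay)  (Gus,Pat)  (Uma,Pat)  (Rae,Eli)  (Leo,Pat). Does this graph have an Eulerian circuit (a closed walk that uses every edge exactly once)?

No

Degrees: Ben:4, Uma:4, Viv:3, Fay:4, Xia:4, Eli:4, Leo:2, Mia:1, Tao:2, Pat:6, Gus:2, Rae:4
Viv, Mia have odd degree; an Eulerian circuit needs every degree to be even, so none exists.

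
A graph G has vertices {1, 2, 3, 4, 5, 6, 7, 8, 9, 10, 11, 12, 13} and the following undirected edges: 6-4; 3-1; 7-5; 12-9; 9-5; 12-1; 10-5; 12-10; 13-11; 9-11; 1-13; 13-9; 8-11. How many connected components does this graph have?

Component: {2}
Component: {4, 6}
Component: {1, 3, 5, 7, 8, 9, 10, 11, 12, 13}

3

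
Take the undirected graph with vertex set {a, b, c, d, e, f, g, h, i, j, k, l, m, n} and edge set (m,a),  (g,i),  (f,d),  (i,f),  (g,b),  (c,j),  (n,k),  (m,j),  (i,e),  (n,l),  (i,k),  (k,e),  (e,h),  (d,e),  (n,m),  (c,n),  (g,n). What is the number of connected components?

1

Component: {a, b, c, d, e, f, g, h, i, j, k, l, m, n}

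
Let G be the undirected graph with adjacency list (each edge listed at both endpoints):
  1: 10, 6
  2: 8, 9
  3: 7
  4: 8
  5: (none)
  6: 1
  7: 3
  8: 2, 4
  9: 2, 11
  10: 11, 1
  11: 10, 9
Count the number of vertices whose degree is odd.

Degrees: 1:2, 2:2, 3:1, 4:1, 5:0, 6:1, 7:1, 8:2, 9:2, 10:2, 11:2
Odd-degree vertices: 3, 4, 6, 7.

4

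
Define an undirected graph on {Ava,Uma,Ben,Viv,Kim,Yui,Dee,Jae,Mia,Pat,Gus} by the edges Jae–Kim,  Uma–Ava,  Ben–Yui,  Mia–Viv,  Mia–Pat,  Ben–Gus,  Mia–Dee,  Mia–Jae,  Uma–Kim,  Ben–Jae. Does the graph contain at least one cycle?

|V| = 11, |E| = 10, number of components = 1.
A forest on 11 vertices with 1 component has exactly 10 edges, which matches — so no cycle.

No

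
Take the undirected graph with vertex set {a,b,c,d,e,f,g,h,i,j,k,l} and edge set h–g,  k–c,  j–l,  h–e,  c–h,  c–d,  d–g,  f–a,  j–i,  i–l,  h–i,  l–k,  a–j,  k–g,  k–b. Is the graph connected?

Yes

Starting from a and exploring outward reaches every vertex (a, j, f, i, l, h, k, c, g, e, b, d); the graph is connected.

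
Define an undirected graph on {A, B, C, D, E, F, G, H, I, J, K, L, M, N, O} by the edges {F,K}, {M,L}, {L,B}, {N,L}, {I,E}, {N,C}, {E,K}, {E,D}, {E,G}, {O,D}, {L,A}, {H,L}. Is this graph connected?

Component: {J}
Component: {A, B, C, H, L, M, N}
Component: {D, E, F, G, I, K, O}
No edge joins these 3 groups, so the graph is disconnected.

No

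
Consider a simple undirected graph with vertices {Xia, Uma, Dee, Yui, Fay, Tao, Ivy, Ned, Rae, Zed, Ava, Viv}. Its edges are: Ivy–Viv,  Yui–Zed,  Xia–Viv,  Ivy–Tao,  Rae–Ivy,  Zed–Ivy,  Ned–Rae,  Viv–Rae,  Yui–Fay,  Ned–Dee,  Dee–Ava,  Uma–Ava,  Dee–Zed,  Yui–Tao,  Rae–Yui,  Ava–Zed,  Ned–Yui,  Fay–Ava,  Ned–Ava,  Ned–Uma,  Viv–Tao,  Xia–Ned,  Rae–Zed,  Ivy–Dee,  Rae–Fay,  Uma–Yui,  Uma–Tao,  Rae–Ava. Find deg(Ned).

Neighbors of Ned: Xia, Uma, Dee, Yui, Rae, Ava.

6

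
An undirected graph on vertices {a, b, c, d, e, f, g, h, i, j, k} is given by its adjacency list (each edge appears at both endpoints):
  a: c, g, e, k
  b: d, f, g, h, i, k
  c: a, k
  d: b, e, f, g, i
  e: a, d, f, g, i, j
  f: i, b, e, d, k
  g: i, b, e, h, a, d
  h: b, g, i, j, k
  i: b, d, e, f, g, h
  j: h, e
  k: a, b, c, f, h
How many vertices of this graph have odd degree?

Degrees: a:4, b:6, c:2, d:5, e:6, f:5, g:6, h:5, i:6, j:2, k:5
Odd-degree vertices: d, f, h, k.

4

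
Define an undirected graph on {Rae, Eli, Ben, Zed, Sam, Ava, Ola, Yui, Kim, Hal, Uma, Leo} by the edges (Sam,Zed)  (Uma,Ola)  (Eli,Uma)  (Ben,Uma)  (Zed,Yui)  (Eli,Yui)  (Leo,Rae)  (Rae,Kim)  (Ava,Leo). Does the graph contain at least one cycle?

The graph has 12 vertices, 9 edges, and 3 connected components.
A forest on 12 vertices with 3 components has exactly 9 edges, which matches — so no cycle.

No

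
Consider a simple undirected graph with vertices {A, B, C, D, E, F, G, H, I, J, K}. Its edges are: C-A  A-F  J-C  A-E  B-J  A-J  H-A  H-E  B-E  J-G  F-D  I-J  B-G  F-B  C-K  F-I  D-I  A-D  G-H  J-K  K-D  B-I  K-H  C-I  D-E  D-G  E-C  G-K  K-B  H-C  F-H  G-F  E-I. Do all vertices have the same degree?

Degrees: A:6, B:6, C:6, D:6, E:6, F:6, G:6, H:6, I:6, J:6, K:6
All degrees equal 6; the graph is regular.

Yes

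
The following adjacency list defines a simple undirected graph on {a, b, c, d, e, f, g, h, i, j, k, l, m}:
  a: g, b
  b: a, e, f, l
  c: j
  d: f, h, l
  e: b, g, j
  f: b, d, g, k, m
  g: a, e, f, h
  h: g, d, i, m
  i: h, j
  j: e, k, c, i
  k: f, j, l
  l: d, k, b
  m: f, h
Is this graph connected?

A breadth-first search from a visits a, b, g, f, l, e, h, k, m, d, j, i, c — all 13 vertices — so the graph is connected.

Yes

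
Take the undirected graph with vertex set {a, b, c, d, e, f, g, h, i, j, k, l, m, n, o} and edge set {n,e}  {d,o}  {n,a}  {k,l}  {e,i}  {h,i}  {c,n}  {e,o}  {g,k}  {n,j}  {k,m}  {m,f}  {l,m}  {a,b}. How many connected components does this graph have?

Component: {f, g, k, l, m}
Component: {a, b, c, d, e, h, i, j, n, o}

2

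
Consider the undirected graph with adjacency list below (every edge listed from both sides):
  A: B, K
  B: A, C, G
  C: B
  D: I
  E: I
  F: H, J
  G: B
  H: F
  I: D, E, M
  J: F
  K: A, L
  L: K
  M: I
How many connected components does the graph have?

Component: {F, H, J}
Component: {D, E, I, M}
Component: {A, B, C, G, K, L}

3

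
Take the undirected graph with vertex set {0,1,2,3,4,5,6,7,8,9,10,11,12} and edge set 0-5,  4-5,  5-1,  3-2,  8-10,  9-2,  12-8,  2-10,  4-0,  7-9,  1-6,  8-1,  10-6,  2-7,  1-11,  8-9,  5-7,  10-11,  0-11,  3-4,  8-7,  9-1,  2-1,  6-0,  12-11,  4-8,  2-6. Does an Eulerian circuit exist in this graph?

Yes

Degrees: 0:4, 1:6, 2:6, 3:2, 4:4, 5:4, 6:4, 7:4, 8:6, 9:4, 10:4, 11:4, 12:2
Every vertex has even degree and the edges form a single connected piece, so an Eulerian circuit exists.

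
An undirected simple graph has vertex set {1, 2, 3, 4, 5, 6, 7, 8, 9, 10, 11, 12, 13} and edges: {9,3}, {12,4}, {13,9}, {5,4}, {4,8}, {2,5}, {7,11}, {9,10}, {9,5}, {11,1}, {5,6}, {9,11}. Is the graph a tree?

|V| = 13, |E| = 12.
It is connected with exactly 12 edges, hence acyclic — it is a tree.

Yes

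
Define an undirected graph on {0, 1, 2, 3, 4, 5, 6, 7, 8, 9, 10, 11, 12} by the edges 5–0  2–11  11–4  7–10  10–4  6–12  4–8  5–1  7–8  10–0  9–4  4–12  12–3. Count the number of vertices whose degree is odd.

8

Degrees: 0:2, 1:1, 2:1, 3:1, 4:5, 5:2, 6:1, 7:2, 8:2, 9:1, 10:3, 11:2, 12:3
Odd-degree vertices: 1, 2, 3, 4, 6, 9, 10, 12.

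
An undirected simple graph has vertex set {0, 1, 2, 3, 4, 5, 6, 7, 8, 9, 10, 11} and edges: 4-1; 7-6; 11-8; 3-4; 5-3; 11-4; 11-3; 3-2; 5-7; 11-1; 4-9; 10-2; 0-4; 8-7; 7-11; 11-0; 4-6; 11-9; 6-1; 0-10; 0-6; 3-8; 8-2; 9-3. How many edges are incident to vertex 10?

2

Neighbors of 10: 0, 2.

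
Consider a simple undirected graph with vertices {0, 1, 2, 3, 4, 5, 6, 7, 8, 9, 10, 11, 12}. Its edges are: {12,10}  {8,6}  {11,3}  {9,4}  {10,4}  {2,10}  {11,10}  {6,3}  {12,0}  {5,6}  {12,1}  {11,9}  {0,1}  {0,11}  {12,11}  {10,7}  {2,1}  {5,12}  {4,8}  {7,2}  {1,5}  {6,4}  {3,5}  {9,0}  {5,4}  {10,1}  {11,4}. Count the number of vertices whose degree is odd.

6

Degrees: 0:4, 1:5, 2:3, 3:3, 4:6, 5:5, 6:4, 7:2, 8:2, 9:3, 10:6, 11:6, 12:5
Odd-degree vertices: 1, 2, 3, 5, 9, 12.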